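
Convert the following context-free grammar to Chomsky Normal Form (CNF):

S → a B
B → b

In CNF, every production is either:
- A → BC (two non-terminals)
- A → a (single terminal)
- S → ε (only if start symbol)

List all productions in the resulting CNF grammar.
The grammar has no ε-productions or unit productions to eliminate.
S → a B has terminal a in a right-hand side of length ≥ 2: introduce T_a → a and use T_a in place of a.
B → b is already in CNF (single terminal) – keep it.
S → a B becomes S → T_a B.
Resulting CNF grammar (3 productions): T_a → a; B → b; S → T_a B

Final answer: T_a → a; B → b; S → T_a B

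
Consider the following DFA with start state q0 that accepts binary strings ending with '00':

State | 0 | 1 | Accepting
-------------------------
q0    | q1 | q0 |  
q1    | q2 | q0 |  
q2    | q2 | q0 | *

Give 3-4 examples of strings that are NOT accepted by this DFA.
Any strings that end in a non-accepting state work; for example:
ε: q0; q0 is not accepting → rejected
"0101": q0 → q1 → q0 → q1 → q0; q0 is not accepting → rejected
"1001": q0 → q0 → q1 → q2 → q0; q0 is not accepting → rejected
"1101": q0 → q0 → q0 → q1 → q0; q0 is not accepting → rejected

Final answer: ε, "0101", "1001", "1101"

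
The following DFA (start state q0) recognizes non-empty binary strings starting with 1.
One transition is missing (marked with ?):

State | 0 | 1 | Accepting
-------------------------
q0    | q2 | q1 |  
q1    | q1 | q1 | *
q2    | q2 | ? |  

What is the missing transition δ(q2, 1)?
q2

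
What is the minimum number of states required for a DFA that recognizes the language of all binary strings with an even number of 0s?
Language: binary strings with an even number of 0s
Lower bound (Myhill–Nerode): the prefixes ε, 0 are pairwise distinguishable:
  ε vs 0: suffix ε distinguishes them (ε has zero 0s (accepted), 0 has one 0 (rejected))
So any DFA needs at least 2 states.
Upper bound: a DFA with 2 states exists (one state per class above).
Minimum states: 2

Final answer: 2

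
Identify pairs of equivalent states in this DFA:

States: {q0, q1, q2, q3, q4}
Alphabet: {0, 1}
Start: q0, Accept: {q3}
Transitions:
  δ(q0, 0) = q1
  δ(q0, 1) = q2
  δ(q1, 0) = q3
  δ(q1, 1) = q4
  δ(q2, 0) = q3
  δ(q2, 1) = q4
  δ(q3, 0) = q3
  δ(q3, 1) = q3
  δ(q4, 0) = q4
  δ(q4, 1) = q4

Using the table-filling algorithm:
Round 0 – mark pairs where exactly one state is accepting: (q0,q3), (q1,q3), (q2,q3), (q3,q4)
Round 1 – newly marked: (q0,q1) [on 0: q1 vs q3, already marked]; (q0,q2) [on 0: q1 vs q3, already marked]; (q1,q4) [on 0: q3 vs q4, already marked]; (q2,q4) [on 0: q3 vs q4, already marked]
Round 2 – newly marked: (q0,q4) [on 0: q1 vs q4, already marked]
No further pairs can be marked.
(q1, q2) unmarked: δ(q1,0)=q3, δ(q2,0)=q3; δ(q1,1)=q4, δ(q2,1)=q4 → equivalent
Equivalent pairs: (q1, q2)

Final answer: Equivalent pairs: (q1, q2)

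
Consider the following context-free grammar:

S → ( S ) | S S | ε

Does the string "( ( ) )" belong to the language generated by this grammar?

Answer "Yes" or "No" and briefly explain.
A derivation exists: S ⇒ ( S ) ⇒ ( ( S ) ) ⇒ ( ( ) ) (using S → ( S ) twice, then S → ε).

Final answer: Yes - a valid derivation exists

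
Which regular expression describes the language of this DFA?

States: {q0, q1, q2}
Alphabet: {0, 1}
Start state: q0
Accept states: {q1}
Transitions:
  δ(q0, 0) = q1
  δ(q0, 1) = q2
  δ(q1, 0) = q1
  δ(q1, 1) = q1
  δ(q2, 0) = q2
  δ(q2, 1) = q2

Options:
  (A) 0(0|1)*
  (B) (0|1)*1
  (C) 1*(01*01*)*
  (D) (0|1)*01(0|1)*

Testing sample strings against the DFA:
  '01111' -> accepted
  '00001' -> accepted
  '000' -> accepted
  '01000' -> accepted
Checking each option for a counterexample:
  (A) 0(0|1)*: agrees with the DFA on all strings of length ≤ 4
  (B) (0|1)*1: '0' is accepted by the DFA but does not match the regex → eliminated
  (C) 1*(01*01*)*: ε is rejected by the DFA but matches the regex → eliminated
  (D) (0|1)*01(0|1)*: '0' is accepted by the DFA but does not match the regex → eliminated
Only (A) 0(0|1)* is consistent with the DFA.

Final answer: (A) 0(0|1)*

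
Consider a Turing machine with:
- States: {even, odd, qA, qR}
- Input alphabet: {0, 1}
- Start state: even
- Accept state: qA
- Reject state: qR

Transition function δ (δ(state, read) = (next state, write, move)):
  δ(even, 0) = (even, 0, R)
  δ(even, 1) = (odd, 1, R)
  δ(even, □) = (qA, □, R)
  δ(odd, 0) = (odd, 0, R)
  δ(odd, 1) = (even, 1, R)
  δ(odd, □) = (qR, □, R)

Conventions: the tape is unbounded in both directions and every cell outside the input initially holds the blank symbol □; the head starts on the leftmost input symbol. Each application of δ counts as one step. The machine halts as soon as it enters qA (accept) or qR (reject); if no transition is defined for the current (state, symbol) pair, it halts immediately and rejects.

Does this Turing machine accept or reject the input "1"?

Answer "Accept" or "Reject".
Step 0: [even]1 (head at position 0)
Step 1: δ(even, 1) = (odd, 1, R)  ⊢  1[odd]□ (head at position 1)
Step 2: δ(odd, □) = (qR, □, R)  ⊢  1□[qR]□ (head at position 2)
The machine is in qR, so it halts and rejects.

Final answer: Reject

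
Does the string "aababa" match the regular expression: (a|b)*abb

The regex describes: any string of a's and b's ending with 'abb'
No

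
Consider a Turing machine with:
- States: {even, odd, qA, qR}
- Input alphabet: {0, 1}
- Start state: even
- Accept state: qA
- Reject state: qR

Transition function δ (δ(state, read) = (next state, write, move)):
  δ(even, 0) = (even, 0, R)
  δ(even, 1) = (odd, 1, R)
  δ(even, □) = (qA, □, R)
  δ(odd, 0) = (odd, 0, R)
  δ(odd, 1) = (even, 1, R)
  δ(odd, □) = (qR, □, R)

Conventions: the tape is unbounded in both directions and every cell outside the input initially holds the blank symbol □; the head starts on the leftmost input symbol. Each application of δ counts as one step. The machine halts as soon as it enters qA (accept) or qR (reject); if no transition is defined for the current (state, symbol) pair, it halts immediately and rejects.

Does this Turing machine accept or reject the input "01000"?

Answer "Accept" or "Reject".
Step 0: [even]01000 (head at position 0)
Step 1: δ(even, 0) = (even, 0, R)  ⊢  0[even]1000 (head at position 1)
Step 2: δ(even, 1) = (odd, 1, R)  ⊢  01[odd]000 (head at position 2)
Step 3: δ(odd, 0) = (odd, 0, R)  ⊢  010[odd]00 (head at position 3)
Step 4: δ(odd, 0) = (odd, 0, R)  ⊢  0100[odd]0 (head at position 4)
Step 5: δ(odd, 0) = (odd, 0, R)  ⊢  01000[odd]□ (head at position 5)
Step 6: δ(odd, □) = (qR, □, R)  ⊢  01000□[qR]□ (head at position 6)
The machine is in qR, so it halts and rejects.

Final answer: Reject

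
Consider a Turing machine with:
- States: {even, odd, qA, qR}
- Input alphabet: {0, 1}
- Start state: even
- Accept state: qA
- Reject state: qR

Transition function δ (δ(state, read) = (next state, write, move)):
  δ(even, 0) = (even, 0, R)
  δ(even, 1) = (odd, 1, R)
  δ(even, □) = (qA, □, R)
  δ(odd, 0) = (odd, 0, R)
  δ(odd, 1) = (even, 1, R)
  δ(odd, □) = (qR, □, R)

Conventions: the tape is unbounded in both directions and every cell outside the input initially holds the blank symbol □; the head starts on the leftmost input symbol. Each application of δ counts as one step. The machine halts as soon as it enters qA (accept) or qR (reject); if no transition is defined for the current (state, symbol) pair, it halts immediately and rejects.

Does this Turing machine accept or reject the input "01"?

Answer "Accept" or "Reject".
Step 0: [even]01 (head at position 0)
Step 1: δ(even, 0) = (even, 0, R)  ⊢  0[even]1 (head at position 1)
Step 2: δ(even, 1) = (odd, 1, R)  ⊢  01[odd]□ (head at position 2)
Step 3: δ(odd, □) = (qR, □, R)  ⊢  01□[qR]□ (head at position 3)
The machine is in qR, so it halts and rejects.

Final answer: Reject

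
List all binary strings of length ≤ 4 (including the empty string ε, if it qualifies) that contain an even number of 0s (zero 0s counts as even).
Checking every binary string of length 0 to 4:
  Length 0: accepted: ε | rejected: (none)
  Length 1: accepted: 1 | rejected: 0
  Length 2: accepted: 00, 11 | rejected: 01, 10
  Length 3: accepted: 001, 010, 100, 111 | rejected: 000, 011, 101, 110
  Length 4: accepted: 0000, 0011, 0101, 0110, 1001, 1010, 1100, 1111 | rejected: 0001, 0010, 0100, 0111, 1000, 1011, 1101, 1110
Total: 16 string(s).

Final answer: ε, 1, 00, 11, 001, 010, 100, 111, 0000, 0011, 0101, 0110, 1001, 1010, 1100, 1111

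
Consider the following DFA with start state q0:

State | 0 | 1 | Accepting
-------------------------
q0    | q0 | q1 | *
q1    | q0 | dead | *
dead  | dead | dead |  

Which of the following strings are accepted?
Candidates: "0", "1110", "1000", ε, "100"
"0": q0 → q0; q0 is accepting → accepted
"1110": q0 → q1 → dead → dead → dead; dead is not accepting → rejected
"1000": q0 → q1 → q0 → q0 → q0; q0 is accepting → accepted
ε: q0; q0 is accepting → accepted
"100": q0 → q1 → q0 → q0; q0 is accepting → accepted

Final answer: "0", "1000", ε, "100"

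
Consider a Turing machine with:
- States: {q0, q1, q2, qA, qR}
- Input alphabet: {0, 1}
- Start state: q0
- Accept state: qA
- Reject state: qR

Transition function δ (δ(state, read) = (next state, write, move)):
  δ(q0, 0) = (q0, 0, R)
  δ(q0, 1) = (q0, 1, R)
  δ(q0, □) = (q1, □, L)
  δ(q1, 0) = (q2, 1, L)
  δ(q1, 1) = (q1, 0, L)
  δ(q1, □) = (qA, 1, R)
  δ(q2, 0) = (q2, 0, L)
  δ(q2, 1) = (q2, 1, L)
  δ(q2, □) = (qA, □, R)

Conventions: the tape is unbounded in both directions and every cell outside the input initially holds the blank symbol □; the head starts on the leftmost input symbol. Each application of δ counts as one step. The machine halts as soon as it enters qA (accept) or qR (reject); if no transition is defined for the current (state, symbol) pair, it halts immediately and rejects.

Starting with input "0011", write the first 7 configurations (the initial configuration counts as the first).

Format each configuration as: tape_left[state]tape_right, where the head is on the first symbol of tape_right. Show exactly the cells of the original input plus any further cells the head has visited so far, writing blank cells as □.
Step 0: [q0]0011 (head at position 0)
Step 1: δ(q0, 0) = (q0, 0, R)  ⊢  0[q0]011 (head at position 1)
Step 2: δ(q0, 0) = (q0, 0, R)  ⊢  00[q0]11 (head at position 2)
Step 3: δ(q0, 1) = (q0, 1, R)  ⊢  001[q0]1 (head at position 3)
Step 4: δ(q0, 1) = (q0, 1, R)  ⊢  0011[q0]□ (head at position 4)
Step 5: δ(q0, □) = (q1, □, L)  ⊢  001[q1]1□ (head at position 3)
Step 6: δ(q1, 1) = (q1, 0, L)  ⊢  00[q1]10□ (head at position 2)

Final answer: [q0]0011 ⊢ 0[q0]011 ⊢ 00[q0]11 ⊢ 001[q0]1 ⊢ 0011[q0]□ ⊢ 001[q1]1□ ⊢ 00[q1]10□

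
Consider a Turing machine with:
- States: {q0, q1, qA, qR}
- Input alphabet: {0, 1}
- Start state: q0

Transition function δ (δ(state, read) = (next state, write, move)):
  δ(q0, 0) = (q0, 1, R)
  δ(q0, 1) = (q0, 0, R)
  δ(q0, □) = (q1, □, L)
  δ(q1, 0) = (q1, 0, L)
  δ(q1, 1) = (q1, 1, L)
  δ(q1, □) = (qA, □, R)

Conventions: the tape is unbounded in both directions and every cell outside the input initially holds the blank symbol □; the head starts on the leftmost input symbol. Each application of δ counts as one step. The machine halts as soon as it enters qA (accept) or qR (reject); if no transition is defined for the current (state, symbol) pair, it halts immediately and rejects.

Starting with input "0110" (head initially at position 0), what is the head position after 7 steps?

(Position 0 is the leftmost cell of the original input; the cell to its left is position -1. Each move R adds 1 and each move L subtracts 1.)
Step 0: [q0]0110 (head at position 0)
Step 1: δ(q0, 0) = (q0, 1, R)  ⊢  1[q0]110 (head at position 1)
Step 2: δ(q0, 1) = (q0, 0, R)  ⊢  10[q0]10 (head at position 2)
Step 3: δ(q0, 1) = (q0, 0, R)  ⊢  100[q0]0 (head at position 3)
Step 4: δ(q0, 0) = (q0, 1, R)  ⊢  1001[q0]□ (head at position 4)
Step 5: δ(q0, □) = (q1, □, L)  ⊢  100[q1]1□ (head at position 3)
Step 6: δ(q1, 1) = (q1, 1, L)  ⊢  10[q1]01□ (head at position 2)
Step 7: δ(q1, 0) = (q1, 0, L)  ⊢  1[q1]001□ (head at position 1)
Head position after 7 steps: 1

Final answer: Position 1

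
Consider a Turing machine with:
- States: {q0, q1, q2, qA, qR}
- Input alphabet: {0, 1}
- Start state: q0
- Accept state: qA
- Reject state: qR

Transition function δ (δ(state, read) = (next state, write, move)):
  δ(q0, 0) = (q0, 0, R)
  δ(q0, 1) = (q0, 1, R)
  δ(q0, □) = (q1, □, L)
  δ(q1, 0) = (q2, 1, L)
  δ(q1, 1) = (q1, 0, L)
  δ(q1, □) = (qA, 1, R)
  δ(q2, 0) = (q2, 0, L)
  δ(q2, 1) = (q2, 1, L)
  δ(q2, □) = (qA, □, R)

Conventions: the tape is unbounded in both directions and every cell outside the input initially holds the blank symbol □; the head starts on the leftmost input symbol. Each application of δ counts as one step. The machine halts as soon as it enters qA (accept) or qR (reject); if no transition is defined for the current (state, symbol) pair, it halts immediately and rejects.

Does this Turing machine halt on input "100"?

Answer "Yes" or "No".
Step 0: [q0]100 (head at position 0)
Step 1: δ(q0, 1) = (q0, 1, R)  ⊢  1[q0]00 (head at position 1)
Step 2: δ(q0, 0) = (q0, 0, R)  ⊢  10[q0]0 (head at position 2)
Step 3: δ(q0, 0) = (q0, 0, R)  ⊢  100[q0]□ (head at position 3)
Step 4: δ(q0, □) = (q1, □, L)  ⊢  10[q1]0□ (head at position 2)
Step 5: δ(q1, 0) = (q2, 1, L)  ⊢  1[q2]01□ (head at position 1)
Step 6: δ(q2, 0) = (q2, 0, L)  ⊢  [q2]101□ (head at position 0)
Step 7: δ(q2, 1) = (q2, 1, L)  ⊢  [q2]□101□ (head at position -1)
Step 8: δ(q2, □) = (qA, □, R)  ⊢  □[qA]101□ (head at position 0)
The machine is in qA, so it halts and accepts.
It halts after 8 steps.

Final answer: Yes - halts after 8 steps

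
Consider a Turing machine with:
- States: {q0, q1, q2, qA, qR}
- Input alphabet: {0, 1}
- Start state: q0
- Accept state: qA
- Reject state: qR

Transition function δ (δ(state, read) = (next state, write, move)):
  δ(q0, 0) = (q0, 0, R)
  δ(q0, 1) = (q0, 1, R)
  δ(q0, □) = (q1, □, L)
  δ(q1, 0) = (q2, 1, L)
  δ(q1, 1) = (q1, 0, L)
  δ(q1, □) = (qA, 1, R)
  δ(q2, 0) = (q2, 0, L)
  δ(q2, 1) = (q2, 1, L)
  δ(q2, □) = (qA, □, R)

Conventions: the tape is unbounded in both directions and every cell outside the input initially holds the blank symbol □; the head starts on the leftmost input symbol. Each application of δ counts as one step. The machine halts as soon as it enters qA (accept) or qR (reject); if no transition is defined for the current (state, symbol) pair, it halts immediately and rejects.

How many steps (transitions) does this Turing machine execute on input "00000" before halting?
Step 0: [q0]00000 (head at position 0)
Step 1: δ(q0, 0) = (q0, 0, R)  ⊢  0[q0]0000 (head at position 1)
Step 2: δ(q0, 0) = (q0, 0, R)  ⊢  00[q0]000 (head at position 2)
Step 3: δ(q0, 0) = (q0, 0, R)  ⊢  000[q0]00 (head at position 3)
Step 4: δ(q0, 0) = (q0, 0, R)  ⊢  0000[q0]0 (head at position 4)
Step 5: δ(q0, 0) = (q0, 0, R)  ⊢  00000[q0]□ (head at position 5)
Step 6: δ(q0, □) = (q1, □, L)  ⊢  0000[q1]0□ (head at position 4)
Step 7: δ(q1, 0) = (q2, 1, L)  ⊢  000[q2]01□ (head at position 3)
Step 8: δ(q2, 0) = (q2, 0, L)  ⊢  00[q2]001□ (head at position 2)
Step 9: δ(q2, 0) = (q2, 0, L)  ⊢  0[q2]0001□ (head at position 1)
Step 10: δ(q2, 0) = (q2, 0, L)  ⊢  [q2]00001□ (head at position 0)
Step 11: δ(q2, 0) = (q2, 0, L)  ⊢  [q2]□00001□ (head at position -1)
Step 12: δ(q2, □) = (qA, □, R)  ⊢  □[qA]00001□ (head at position 0)
The machine is in qA, so it halts and accepts.
Number of transitions executed: 12.

Final answer: 12 steps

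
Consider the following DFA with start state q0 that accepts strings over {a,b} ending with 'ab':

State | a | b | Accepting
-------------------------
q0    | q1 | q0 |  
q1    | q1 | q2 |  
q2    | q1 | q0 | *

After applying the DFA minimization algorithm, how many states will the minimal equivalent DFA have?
All 3 states are reachable from q0, so none can be removed as unreachable.
Table-filling: first mark every (accepting, non-accepting) pair as distinguishable (accepting: {q2}; non-accepting: {q0, q1}).
Round 1: (q0, q1) on 'b' go to q0 and q2, already distinguishable → mark.
Every pair of states is distinguishable, so the DFA is already minimal.
Equivalence classes: {q0}, {q1}, {q2} → 3 states.

Final answer: 3 states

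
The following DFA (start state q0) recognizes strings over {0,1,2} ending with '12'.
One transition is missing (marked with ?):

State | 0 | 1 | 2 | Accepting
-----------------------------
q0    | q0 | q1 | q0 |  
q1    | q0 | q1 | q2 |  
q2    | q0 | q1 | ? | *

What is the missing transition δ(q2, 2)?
q0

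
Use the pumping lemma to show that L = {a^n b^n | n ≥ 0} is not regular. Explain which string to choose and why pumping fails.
Language: L = {a^n b^n | n ≥ 0} (equal numbers of a's followed by b's)
Step 1: Assume for contradiction that L is regular, with pumping length p.
Step 2: Choose s = a^p b^p. Then s ∈ L (it has p a's followed by p b's) and |s| ≥ p.
Step 3: Consider any decomposition s = xyz with |xy| ≤ p and |y| > 0. Since |xy| ≤ p and the first p symbols of s are all a's, y = a^k for some k with 1 ≤ k ≤ p.
Step 4: Pumping up (i = 2): xy²z = a^(p+k) b^p, which has more a's than b's, so xy²z ∉ L.
This contradicts the pumping lemma, so L is not regular.

Final answer: Choose s = a^p b^p. Since |xy| ≤ p, y = a^k with k ≥ 1. Then xy²z = a^(p+k) b^p ∉ L.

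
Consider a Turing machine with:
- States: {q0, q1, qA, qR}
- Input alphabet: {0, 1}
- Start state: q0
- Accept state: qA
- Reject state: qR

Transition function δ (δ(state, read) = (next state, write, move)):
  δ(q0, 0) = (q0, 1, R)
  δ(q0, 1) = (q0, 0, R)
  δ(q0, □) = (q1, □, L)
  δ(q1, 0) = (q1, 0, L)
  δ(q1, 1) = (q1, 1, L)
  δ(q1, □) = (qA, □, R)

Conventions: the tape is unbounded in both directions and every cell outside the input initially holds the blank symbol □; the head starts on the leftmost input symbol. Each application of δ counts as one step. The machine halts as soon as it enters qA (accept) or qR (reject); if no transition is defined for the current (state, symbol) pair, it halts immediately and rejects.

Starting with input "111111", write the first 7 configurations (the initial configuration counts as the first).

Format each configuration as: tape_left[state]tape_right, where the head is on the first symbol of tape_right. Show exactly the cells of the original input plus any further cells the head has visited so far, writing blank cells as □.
Step 0: [q0]111111 (head at position 0)
Step 1: δ(q0, 1) = (q0, 0, R)  ⊢  0[q0]11111 (head at position 1)
Step 2: δ(q0, 1) = (q0, 0, R)  ⊢  00[q0]1111 (head at position 2)
Step 3: δ(q0, 1) = (q0, 0, R)  ⊢  000[q0]111 (head at position 3)
Step 4: δ(q0, 1) = (q0, 0, R)  ⊢  0000[q0]11 (head at position 4)
Step 5: δ(q0, 1) = (q0, 0, R)  ⊢  00000[q0]1 (head at position 5)
Step 6: δ(q0, 1) = (q0, 0, R)  ⊢  000000[q0]□ (head at position 6)

Final answer: [q0]111111 ⊢ 0[q0]11111 ⊢ 00[q0]1111 ⊢ 000[q0]111 ⊢ 0000[q0]11 ⊢ 00000[q0]1 ⊢ 000000[q0]□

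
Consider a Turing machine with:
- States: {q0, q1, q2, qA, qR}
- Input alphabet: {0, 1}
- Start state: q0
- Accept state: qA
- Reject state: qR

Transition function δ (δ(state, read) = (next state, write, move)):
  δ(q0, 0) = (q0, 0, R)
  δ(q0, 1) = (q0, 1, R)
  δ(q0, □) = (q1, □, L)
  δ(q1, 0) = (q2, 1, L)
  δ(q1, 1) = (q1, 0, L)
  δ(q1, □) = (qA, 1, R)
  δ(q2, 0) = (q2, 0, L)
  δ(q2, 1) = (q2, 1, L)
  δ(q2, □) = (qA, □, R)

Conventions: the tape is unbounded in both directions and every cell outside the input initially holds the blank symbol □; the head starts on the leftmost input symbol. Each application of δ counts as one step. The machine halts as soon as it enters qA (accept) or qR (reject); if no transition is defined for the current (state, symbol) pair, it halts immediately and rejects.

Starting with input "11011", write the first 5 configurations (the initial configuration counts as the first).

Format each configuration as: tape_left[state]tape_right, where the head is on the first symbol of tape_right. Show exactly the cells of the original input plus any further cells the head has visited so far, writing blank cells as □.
Step 0: [q0]11011 (head at position 0)
Step 1: δ(q0, 1) = (q0, 1, R)  ⊢  1[q0]1011 (head at position 1)
Step 2: δ(q0, 1) = (q0, 1, R)  ⊢  11[q0]011 (head at position 2)
Step 3: δ(q0, 0) = (q0, 0, R)  ⊢  110[q0]11 (head at position 3)
Step 4: δ(q0, 1) = (q0, 1, R)  ⊢  1101[q0]1 (head at position 4)

Final answer: [q0]11011 ⊢ 1[q0]1011 ⊢ 11[q0]011 ⊢ 110[q0]11 ⊢ 1101[q0]1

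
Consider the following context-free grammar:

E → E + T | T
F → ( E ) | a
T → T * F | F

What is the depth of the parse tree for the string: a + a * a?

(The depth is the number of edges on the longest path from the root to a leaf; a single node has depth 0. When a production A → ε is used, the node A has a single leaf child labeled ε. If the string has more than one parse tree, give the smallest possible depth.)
The grammar is unambiguous; the parse tree of a + a * a is:
E → E + T at the root (depth 0).
  Left E (depth 1) → T (2) → F (3) → a (4).
  Right T (depth 1) → T * F; that T (2) → F (3) → a (4); F (2) → a (3).
The longest root-to-leaf paths have 4 edges.
Depth = 4.

Final answer: 4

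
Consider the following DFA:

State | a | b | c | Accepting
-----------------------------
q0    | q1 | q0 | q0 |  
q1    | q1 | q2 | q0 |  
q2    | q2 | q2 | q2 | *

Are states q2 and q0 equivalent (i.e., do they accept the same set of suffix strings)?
Try the suffix ε (the empty string).
From q2: q2 — accepting.
From q0: q0 — not accepting.
The two states disagree on this suffix, so they are not equivalent.

Final answer: No. Distinguishing string: ε (the empty string) - accepted from q2 but not from q0.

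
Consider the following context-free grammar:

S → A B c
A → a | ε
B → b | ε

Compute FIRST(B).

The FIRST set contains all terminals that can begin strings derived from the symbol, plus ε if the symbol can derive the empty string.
B → b contributes b; B → ε makes B nullable, contributing ε. FIRST(B) = {b, ε}.

Final answer: {b, ε}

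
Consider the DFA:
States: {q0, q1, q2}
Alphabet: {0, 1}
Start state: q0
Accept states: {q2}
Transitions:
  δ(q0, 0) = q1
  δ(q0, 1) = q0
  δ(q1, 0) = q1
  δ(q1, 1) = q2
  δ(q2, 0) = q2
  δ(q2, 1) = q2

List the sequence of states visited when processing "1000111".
Starting at q0
Read '1': q0 -> q0
Read '0': q0 -> q1
Read '0': q1 -> q1
Read '0': q1 -> q1
Read '1': q1 -> q2
Read '1': q2 -> q2
Read '1': q2 -> q2

Final answer: q0 -> q0 -> q1 -> q1 -> q1 -> q2 -> q2 -> q2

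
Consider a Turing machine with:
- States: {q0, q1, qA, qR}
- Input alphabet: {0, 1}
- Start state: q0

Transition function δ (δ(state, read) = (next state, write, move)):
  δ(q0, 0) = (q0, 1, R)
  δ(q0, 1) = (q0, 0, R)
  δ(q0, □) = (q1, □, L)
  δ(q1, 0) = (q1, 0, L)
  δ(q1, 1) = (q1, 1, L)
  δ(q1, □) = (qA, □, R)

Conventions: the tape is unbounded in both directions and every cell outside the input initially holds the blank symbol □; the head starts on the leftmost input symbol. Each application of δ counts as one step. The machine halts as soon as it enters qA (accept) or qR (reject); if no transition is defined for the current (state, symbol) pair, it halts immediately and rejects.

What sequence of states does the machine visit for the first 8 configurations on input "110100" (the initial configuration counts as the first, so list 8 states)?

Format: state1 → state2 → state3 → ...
Step 0: [q0]110100 (head at position 0)
Step 1: δ(q0, 1) = (q0, 0, R)  ⊢  0[q0]10100 (head at position 1)
Step 2: δ(q0, 1) = (q0, 0, R)  ⊢  00[q0]0100 (head at position 2)
Step 3: δ(q0, 0) = (q0, 1, R)  ⊢  001[q0]100 (head at position 3)
Step 4: δ(q0, 1) = (q0, 0, R)  ⊢  0010[q0]00 (head at position 4)
Step 5: δ(q0, 0) = (q0, 1, R)  ⊢  00101[q0]0 (head at position 5)
Step 6: δ(q0, 0) = (q0, 1, R)  ⊢  001011[q0]□ (head at position 6)
Step 7: δ(q0, □) = (q1, □, L)  ⊢  00101[q1]1□ (head at position 5)
Reading off the states of these 8 configurations: q0 → q0 → q0 → q0 → q0 → q0 → q0 → q1

Final answer: q0 → q0 → q0 → q0 → q0 → q0 → q0 → q1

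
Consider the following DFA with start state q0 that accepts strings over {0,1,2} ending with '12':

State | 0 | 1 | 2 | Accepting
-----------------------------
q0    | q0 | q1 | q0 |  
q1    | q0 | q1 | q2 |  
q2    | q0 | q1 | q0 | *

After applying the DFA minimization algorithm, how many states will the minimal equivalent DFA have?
All 3 states are reachable from q0, so none can be removed as unreachable.
Table-filling: first mark every (accepting, non-accepting) pair as distinguishable (accepting: {q2}; non-accepting: {q0, q1}).
Round 1: (q0, q1) on '2' go to q0 and q2, already distinguishable → mark.
Every pair of states is distinguishable, so the DFA is already minimal.
Equivalence classes: {q0}, {q1}, {q2} → 3 states.

Final answer: 3 states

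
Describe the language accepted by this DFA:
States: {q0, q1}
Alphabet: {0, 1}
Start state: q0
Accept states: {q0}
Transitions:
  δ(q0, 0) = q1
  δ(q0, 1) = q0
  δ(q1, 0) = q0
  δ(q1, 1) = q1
Analyzing the DFA structure:
Start state: q0
Accept states: {q0}
Interpreting what each state remembers (checking against the transitions):
  q0: an even number of 0s has been read so far
  q1: an odd number of 0s has been read so far
  δ(q0, 0): in q0 (an even number of 0s has been read so far), after reading 0 we have: an odd number of 0s has been read so far → q1
  δ(q0, 1): in q0 (an even number of 0s has been read so far), after reading 1 we have: an even number of 0s has been read so far → q0
  δ(q1, 0): in q1 (an odd number of 0s has been read so far), after reading 0 we have: an even number of 0s has been read so far → q0
  δ(q1, 1): in q1 (an odd number of 0s has been read so far), after reading 1 we have: an odd number of 0s has been read so far → q1
A string is accepted iff it ends in {q0}, i.e. an even number of 0s has been read so far.
Language: All binary strings with an even number of 0s

Final answer: All binary strings with an even number of 0s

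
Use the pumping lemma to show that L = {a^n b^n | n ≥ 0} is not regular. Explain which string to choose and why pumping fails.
Language: L = {a^n b^n | n ≥ 0} (equal numbers of a's followed by b's)
Step 1: Assume for contradiction that L is regular, with pumping length p.
Step 2: Choose s = a^p b^p. Then s ∈ L (it has p a's followed by p b's) and |s| ≥ p.
Step 3: Consider any decomposition s = xyz with |xy| ≤ p and |y| > 0. Since |xy| ≤ p and the first p symbols of s are all a's, y = a^k for some k with 1 ≤ k ≤ p.
Step 4: Pumping up (i = 2): xy²z = a^(p+k) b^p, which has more a's than b's, so xy²z ∉ L.
This contradicts the pumping lemma, so L is not regular.

Final answer: Choose s = a^p b^p. Since |xy| ≤ p, y = a^k with k ≥ 1. Then xy²z = a^(p+k) b^p ∉ L.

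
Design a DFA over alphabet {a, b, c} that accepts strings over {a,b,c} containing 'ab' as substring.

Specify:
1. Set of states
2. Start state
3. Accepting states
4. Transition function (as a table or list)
One valid DFA (any DFA recognizing the same language is acceptable):
States: {q0, q1, q2}
Start: q0
Accepting: {q2}
Transitions (accepting states marked with *):
State | a | b | c | Accepting
-----------------------------
q0    | q1 | q0 | q0 |  
q1    | q1 | q2 | q0 |  
q2    | q2 | q2 | q2 | *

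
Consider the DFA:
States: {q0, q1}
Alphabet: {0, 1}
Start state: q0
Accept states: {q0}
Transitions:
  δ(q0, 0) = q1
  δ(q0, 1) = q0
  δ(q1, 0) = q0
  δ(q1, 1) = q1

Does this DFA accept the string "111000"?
Processing string "111000":
  q0 --1--> q0
  q0 --1--> q0
  q0 --1--> q0
  q0 --0--> q1
  q1 --0--> q0
  q0 --0--> q1
Final state: q1
Accept states: {q0}
q1 is not an accept state, so the string is rejected.

Final answer: No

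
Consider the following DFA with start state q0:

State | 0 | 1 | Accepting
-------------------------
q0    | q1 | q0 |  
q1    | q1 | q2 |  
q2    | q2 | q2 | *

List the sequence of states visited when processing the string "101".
q0 → q0 → q1 → q2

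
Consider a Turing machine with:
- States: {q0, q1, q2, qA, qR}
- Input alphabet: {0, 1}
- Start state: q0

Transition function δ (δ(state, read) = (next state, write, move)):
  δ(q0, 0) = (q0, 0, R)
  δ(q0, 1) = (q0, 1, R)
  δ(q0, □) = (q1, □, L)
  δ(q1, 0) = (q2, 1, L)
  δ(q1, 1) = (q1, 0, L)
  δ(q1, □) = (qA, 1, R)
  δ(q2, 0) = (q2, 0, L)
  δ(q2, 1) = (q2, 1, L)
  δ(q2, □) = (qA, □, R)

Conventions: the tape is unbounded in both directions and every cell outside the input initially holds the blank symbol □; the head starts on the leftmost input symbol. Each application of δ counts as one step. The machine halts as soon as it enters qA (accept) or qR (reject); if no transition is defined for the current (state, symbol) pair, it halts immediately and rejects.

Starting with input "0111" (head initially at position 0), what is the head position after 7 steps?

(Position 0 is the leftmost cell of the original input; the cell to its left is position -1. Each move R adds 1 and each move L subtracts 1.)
Step 0: [q0]0111 (head at position 0)
Step 1: δ(q0, 0) = (q0, 0, R)  ⊢  0[q0]111 (head at position 1)
Step 2: δ(q0, 1) = (q0, 1, R)  ⊢  01[q0]11 (head at position 2)
Step 3: δ(q0, 1) = (q0, 1, R)  ⊢  011[q0]1 (head at position 3)
Step 4: δ(q0, 1) = (q0, 1, R)  ⊢  0111[q0]□ (head at position 4)
Step 5: δ(q0, □) = (q1, □, L)  ⊢  011[q1]1□ (head at position 3)
Step 6: δ(q1, 1) = (q1, 0, L)  ⊢  01[q1]10□ (head at position 2)
Step 7: δ(q1, 1) = (q1, 0, L)  ⊢  0[q1]100□ (head at position 1)
Head position after 7 steps: 1

Final answer: Position 1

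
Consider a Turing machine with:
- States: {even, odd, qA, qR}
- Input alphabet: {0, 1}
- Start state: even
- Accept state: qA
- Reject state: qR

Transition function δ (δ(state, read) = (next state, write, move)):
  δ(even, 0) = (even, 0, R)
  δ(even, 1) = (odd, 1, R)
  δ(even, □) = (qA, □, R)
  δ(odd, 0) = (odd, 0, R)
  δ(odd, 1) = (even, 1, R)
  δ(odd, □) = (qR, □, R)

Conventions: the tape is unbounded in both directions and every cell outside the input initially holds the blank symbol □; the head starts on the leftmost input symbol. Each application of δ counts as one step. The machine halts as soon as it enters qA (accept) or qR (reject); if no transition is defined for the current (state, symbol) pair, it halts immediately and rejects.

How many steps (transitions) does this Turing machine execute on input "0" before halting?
Step 0: [even]0 (head at position 0)
Step 1: δ(even, 0) = (even, 0, R)  ⊢  0[even]□ (head at position 1)
Step 2: δ(even, □) = (qA, □, R)  ⊢  0□[qA]□ (head at position 2)
The machine is in qA, so it halts and accepts.
Number of transitions executed: 2.

Final answer: 2 steps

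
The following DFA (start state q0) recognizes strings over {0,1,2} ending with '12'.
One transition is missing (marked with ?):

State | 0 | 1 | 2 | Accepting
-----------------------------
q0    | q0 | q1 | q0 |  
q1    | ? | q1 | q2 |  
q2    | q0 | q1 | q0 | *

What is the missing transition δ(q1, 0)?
q0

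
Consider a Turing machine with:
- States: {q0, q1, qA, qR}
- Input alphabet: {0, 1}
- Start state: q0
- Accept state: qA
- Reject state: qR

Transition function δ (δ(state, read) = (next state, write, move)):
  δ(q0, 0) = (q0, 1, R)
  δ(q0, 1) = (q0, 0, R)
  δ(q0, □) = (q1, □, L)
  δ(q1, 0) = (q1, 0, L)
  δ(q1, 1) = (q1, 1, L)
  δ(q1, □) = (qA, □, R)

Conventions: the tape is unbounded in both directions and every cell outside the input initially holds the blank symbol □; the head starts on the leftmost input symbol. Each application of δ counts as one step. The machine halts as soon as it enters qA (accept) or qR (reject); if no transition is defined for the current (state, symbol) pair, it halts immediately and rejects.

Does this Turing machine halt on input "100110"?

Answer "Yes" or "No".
Step 0: [q0]100110 (head at position 0)
Step 1: δ(q0, 1) = (q0, 0, R)  ⊢  0[q0]00110 (head at position 1)
Step 2: δ(q0, 0) = (q0, 1, R)  ⊢  01[q0]0110 (head at position 2)
Step 3: δ(q0, 0) = (q0, 1, R)  ⊢  011[q0]110 (head at position 3)
Step 4: δ(q0, 1) = (q0, 0, R)  ⊢  0110[q0]10 (head at position 4)
Step 5: δ(q0, 1) = (q0, 0, R)  ⊢  01100[q0]0 (head at position 5)
Step 6: δ(q0, 0) = (q0, 1, R)  ⊢  011001[q0]□ (head at position 6)
Step 7: δ(q0, □) = (q1, □, L)  ⊢  01100[q1]1□ (head at position 5)
Step 8: δ(q1, 1) = (q1, 1, L)  ⊢  0110[q1]01□ (head at position 4)
Step 9: δ(q1, 0) = (q1, 0, L)  ⊢  011[q1]001□ (head at position 3)
Step 10: δ(q1, 0) = (q1, 0, L)  ⊢  01[q1]1001□ (head at position 2)
Step 11: δ(q1, 1) = (q1, 1, L)  ⊢  0[q1]11001□ (head at position 1)
Step 12: δ(q1, 1) = (q1, 1, L)  ⊢  [q1]011001□ (head at position 0)
Step 13: δ(q1, 0) = (q1, 0, L)  ⊢  [q1]□011001□ (head at position -1)
Step 14: δ(q1, □) = (qA, □, R)  ⊢  □[qA]011001□ (head at position 0)
The machine is in qA, so it halts and accepts.
It halts after 14 steps.

Final answer: Yes - halts after 14 steps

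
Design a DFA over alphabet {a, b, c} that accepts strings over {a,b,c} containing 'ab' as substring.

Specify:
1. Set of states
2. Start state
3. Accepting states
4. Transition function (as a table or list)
One valid DFA (any DFA recognizing the same language is acceptable):
States: {q0, q1, q2}
Start: q0
Accepting: {q2}
Transitions (accepting states marked with *):
State | a | b | c | Accepting
-----------------------------
q0    | q1 | q0 | q0 |  
q1    | q1 | q2 | q0 |  
q2    | q2 | q2 | q2 | *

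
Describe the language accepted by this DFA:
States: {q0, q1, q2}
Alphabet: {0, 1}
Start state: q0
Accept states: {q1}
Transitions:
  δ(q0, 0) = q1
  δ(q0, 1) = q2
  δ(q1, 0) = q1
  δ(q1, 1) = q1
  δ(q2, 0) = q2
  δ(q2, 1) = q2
Analyzing the DFA structure:
Start state: q0
Accept states: {q1}
Interpreting what each state remembers (checking against the transitions):
  q0: nothing has been read yet
  q1: the first symbol was 0
  q2: the first symbol was 1 (trap state)
  δ(q0, 0): in q0 (nothing has been read yet), after reading 0 we have: the first symbol was 0 → q1
  δ(q0, 1): in q0 (nothing has been read yet), after reading 1 we have: the first symbol was 1 (trap state) → q2
  δ(q1, 0): in q1 (the first symbol was 0), after reading 0 we have: the first symbol was 0 → q1
  δ(q1, 1): in q1 (the first symbol was 0), after reading 1 we have: the first symbol was 0 → q1
  δ(q2, 0): in q2 (the first symbol was 1 (trap state)), after reading 0 we have: the first symbol was 1 (trap state) → q2
  δ(q2, 1): in q2 (the first symbol was 1 (trap state)), after reading 1 we have: the first symbol was 1 (trap state) → q2
A string is accepted iff it ends in {q1}, i.e. the first symbol was 0.
Language: All binary strings starting with 0

Final answer: All binary strings starting with 0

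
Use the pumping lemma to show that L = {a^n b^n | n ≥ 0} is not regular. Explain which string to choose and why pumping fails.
Language: L = {a^n b^n | n ≥ 0} (equal numbers of a's followed by b's)
Step 1: Assume for contradiction that L is regular, with pumping length p.
Step 2: Choose s = a^p b^p. Then s ∈ L (it has p a's followed by p b's) and |s| ≥ p.
Step 3: Consider any decomposition s = xyz with |xy| ≤ p and |y| > 0. Since |xy| ≤ p and the first p symbols of s are all a's, y = a^k for some k with 1 ≤ k ≤ p.
Step 4: Pumping up (i = 2): xy²z = a^(p+k) b^p, which has more a's than b's, so xy²z ∉ L.
This contradicts the pumping lemma, so L is not regular.

Final answer: Choose s = a^p b^p. Since |xy| ≤ p, y = a^k with k ≥ 1. Then xy²z = a^(p+k) b^p ∉ L.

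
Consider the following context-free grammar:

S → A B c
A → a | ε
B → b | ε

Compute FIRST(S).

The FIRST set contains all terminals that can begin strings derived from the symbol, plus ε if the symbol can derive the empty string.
FIRST(A) = {a, ε} (A → a | ε) and FIRST(B) = {b, ε} (B → b | ε).
For S → A B c: add FIRST(A) minus ε = {a}; A is nullable, so also add FIRST(B) minus ε = {b}; B is nullable too, so also add FIRST(c) = {c}. The terminal c is never erased, so S is not nullable and ε is not included.
FIRST(S) = {a, b, c}.

Final answer: {a, b, c}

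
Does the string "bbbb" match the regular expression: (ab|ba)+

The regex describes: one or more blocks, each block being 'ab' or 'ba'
No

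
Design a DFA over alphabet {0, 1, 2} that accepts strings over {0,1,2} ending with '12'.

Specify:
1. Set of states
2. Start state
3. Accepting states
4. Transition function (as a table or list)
One valid DFA (any DFA recognizing the same language is acceptable):
States: {q0, q1, q2}
Start: q0
Accepting: {q2}
Transitions (accepting states marked with *):
State | 0 | 1 | 2 | Accepting
-----------------------------
q0    | q0 | q1 | q0 |  
q1    | q0 | q1 | q2 |  
q2    | q0 | q1 | q0 | *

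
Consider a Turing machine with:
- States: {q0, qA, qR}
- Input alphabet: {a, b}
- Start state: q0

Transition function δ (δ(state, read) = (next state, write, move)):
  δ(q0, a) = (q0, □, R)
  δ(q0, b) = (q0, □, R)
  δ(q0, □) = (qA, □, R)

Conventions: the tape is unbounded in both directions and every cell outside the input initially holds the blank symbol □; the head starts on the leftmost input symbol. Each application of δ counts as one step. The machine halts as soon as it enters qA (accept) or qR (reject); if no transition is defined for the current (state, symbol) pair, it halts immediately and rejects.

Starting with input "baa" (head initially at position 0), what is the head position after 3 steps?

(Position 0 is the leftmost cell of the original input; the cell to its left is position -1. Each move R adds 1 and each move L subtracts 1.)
Step 0: [q0]baa (head at position 0)
Step 1: δ(q0, b) = (q0, □, R)  ⊢  □[q0]aa (head at position 1)
Step 2: δ(q0, a) = (q0, □, R)  ⊢  □□[q0]a (head at position 2)
Step 3: δ(q0, a) = (q0, □, R)  ⊢  □□□[q0]□ (head at position 3)
Head position after 3 steps: 3

Final answer: Position 3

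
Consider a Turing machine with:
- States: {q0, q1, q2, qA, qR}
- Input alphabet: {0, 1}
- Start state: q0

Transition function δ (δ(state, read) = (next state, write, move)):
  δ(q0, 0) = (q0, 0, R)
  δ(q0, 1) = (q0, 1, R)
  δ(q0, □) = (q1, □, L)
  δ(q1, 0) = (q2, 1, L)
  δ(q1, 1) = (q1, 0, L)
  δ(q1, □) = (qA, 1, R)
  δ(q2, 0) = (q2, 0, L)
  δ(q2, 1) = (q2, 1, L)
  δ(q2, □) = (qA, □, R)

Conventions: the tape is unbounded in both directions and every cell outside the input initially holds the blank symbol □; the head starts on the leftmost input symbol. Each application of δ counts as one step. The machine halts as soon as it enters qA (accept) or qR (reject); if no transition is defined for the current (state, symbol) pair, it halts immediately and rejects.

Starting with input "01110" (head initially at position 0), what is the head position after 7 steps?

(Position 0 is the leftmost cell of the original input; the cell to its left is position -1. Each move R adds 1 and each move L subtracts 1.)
Step 0: [q0]01110 (head at position 0)
Step 1: δ(q0, 0) = (q0, 0, R)  ⊢  0[q0]1110 (head at position 1)
Step 2: δ(q0, 1) = (q0, 1, R)  ⊢  01[q0]110 (head at position 2)
Step 3: δ(q0, 1) = (q0, 1, R)  ⊢  011[q0]10 (head at position 3)
Step 4: δ(q0, 1) = (q0, 1, R)  ⊢  0111[q0]0 (head at position 4)
Step 5: δ(q0, 0) = (q0, 0, R)  ⊢  01110[q0]□ (head at position 5)
Step 6: δ(q0, □) = (q1, □, L)  ⊢  0111[q1]0□ (head at position 4)
Step 7: δ(q1, 0) = (q2, 1, L)  ⊢  011[q2]11□ (head at position 3)
Head position after 7 steps: 3

Final answer: Position 3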